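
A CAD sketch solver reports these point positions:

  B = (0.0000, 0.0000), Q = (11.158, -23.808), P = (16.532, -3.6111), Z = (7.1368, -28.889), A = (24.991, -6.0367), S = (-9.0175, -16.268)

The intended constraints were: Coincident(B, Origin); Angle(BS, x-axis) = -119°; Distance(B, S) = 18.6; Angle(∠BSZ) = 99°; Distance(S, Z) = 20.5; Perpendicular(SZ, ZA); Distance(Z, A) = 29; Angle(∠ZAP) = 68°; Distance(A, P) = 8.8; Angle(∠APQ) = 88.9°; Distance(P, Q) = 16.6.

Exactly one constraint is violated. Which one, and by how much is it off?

Distance(P, Q) = 16.6 — off by 4.30.

B = (0.00, 0.00) ✓; BS at -119.0° ✓; |BS| = 18.60 ✓; ∠BSZ = 99.00° ✓; |SZ| = 20.50 ✓; ∠(SZ, ZA) = 90.00° ✓; |ZA| = 29.00 ✓; ∠ZAP = 68.00° ✓; |AP| = 8.800 ✓; ∠APQ = 88.90° ✓; |PQ| = 20.90 ✗.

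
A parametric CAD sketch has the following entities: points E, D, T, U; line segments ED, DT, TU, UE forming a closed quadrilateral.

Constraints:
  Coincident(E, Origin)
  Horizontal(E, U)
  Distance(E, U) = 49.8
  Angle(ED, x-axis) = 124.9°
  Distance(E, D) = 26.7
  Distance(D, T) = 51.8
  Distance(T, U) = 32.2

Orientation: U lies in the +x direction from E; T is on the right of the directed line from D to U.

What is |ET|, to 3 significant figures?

25.9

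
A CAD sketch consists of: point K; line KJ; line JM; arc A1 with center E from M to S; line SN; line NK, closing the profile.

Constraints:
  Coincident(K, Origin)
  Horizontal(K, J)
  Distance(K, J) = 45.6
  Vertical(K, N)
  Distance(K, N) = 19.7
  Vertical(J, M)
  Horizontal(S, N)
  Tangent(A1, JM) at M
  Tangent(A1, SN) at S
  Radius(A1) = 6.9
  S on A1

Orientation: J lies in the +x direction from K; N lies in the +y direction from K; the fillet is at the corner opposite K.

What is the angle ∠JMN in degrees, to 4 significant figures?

98.60°

K is at the origin; K and J share the same y with |KJ| = 45.6 and J on the +x side, so J = (45.60, 0.000). K and N share the same x with |KN| = 19.7 and N on the +y side, so N = (0.000, 19.70). The virtual corner opposite K is at (45.60, 19.70). Tangency of A1 to JM means the radius EM is perpendicular to JM and since A1 is tangent to SN there, ES ⟂ SN, with radius 6.9, so the center E sits 6.9 in from both sides at E = (38.70, 12.80). That places the tangent points at M = (45.60, 12.80) on JM and S = (38.70, 19.70) on SN. Then cos ∠JMN = MJ·MN / (|MJ||MN|), giving 98.60°.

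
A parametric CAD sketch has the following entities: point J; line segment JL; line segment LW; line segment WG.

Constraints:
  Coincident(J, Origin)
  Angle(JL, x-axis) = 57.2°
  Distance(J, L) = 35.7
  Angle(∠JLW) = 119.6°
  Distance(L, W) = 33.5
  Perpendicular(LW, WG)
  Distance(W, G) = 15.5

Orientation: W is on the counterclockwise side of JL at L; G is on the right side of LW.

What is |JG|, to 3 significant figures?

69.1

J is at the origin; JL runs at 57.2° with length 35.7, so L = 35.7·(cos 57.2°, sin 57.2°) = (19.3, 30.0). ∠JLW = 119.6°, so LW runs at 57.2° + (180° − 119.6°) = 118° from the x-axis; with |LW| = 33.5, W = L + 33.5·(cos 118°, sin 118°) = (3.82, 59.7). LW is perpendicular to WG; with |WG| = 15.5 on the right of LW, G = W + 15.5·(0.886, 0.463) = (17.6, 66.9). Then |JG| = |G − J| = 69.1.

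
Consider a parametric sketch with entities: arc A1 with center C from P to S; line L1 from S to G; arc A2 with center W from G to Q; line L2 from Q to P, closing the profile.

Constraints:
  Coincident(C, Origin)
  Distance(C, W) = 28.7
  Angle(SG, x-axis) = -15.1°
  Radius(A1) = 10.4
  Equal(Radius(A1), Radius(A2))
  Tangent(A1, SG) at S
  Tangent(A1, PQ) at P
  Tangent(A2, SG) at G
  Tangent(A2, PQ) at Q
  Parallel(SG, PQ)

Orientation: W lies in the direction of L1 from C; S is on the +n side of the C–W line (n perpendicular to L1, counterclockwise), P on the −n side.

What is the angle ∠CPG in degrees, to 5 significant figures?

54.068°

Tangency of A1 to both parallel lines with radius 10.4 puts S and P at C ± 10.4·n: S = (2.7092, 10.041), P = (-2.7092, -10.041). Equal radii place G and Q the same way about W: G = W + 10.4·n = (30.418, 2.5644), Q = W − 10.4·n = (25.000, -17.517). Then cos ∠CPG = PC·PG / (|PC||PG|), giving 54.068°.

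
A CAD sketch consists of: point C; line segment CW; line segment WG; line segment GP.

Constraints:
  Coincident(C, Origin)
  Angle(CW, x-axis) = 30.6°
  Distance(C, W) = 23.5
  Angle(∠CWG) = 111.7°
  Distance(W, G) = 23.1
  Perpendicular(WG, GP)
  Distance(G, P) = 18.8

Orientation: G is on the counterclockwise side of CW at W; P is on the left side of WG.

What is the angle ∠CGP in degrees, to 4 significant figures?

55.52°

C is at the origin; CW runs at 30.6° with length 23.5, so W = 23.5·(cos 30.6°, sin 30.6°) = (20.23, 11.96). ∠CWG = 111.7°, so WG runs at 30.6° + (180° − 111.7°) = 98.90° from the x-axis; with |WG| = 23.1, G = W + 23.1·(cos 98.90°, sin 98.90°) = (16.65, 34.78). WG ⟂ GP; with |GP| = 18.8 on the left of WG, P = G + 18.8·(-0.9880, -0.1547) = (-1.920, 31.88). Then cos ∠CGP = GC·GP / (|GC||GP|), giving 55.52°.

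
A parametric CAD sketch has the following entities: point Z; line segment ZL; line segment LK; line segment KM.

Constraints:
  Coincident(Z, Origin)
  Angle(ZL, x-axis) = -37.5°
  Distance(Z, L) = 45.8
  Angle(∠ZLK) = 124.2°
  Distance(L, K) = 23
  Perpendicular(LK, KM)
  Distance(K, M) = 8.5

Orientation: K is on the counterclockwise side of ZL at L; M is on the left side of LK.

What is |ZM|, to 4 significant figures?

56.91

Z is at the origin; ZL runs at -37.5° with length 45.8, so L = 45.8·(cos -37.5°, sin -37.5°) = (36.34, -27.88). ∠ZLK = 124.2°, so LK runs at -37.5° + (180° − 124.2°) = 18.30° from the x-axis; with |LK| = 23.0, K = L + 23.0·(cos 18.30°, sin 18.30°) = (58.17, -20.66). LK is perpendicular to KM; with |KM| = 8.5 on the left of LK, M = K + 8.5·(-0.3140, 0.9494) = (55.50, -12.59). Then |ZM| = |M − Z| = 56.91.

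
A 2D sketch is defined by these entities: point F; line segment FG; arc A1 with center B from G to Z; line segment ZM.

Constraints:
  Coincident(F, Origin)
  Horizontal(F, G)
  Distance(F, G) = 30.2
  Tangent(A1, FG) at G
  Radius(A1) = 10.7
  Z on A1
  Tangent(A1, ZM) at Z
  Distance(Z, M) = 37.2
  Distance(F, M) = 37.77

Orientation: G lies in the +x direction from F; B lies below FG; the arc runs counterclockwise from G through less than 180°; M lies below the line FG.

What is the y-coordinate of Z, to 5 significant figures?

-5.3914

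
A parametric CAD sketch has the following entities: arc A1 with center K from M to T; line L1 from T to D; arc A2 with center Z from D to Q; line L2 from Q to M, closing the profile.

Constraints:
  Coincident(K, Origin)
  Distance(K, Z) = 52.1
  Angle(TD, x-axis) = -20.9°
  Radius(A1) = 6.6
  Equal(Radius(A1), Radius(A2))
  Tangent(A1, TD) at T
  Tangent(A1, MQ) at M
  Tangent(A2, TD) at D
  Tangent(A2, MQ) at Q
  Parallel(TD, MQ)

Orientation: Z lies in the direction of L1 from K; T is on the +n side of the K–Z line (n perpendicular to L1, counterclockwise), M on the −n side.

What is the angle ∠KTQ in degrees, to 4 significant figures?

75.78°

The slot axis is L1's direction at -20.9°, so u = (cos -20.9°, sin -20.9°) = (0.9342, -0.3567) and n = (−sin -20.9°, cos -20.9°) = (0.3567, 0.9342). K is at the origin and Z lies 52.1 along u from K, so Z = 52.1·u = (48.67, -18.59). Tangency of A1 to both parallel lines with radius 6.6 puts T and M at K ± 6.6·n: T = (2.354, 6.166), M = (-2.354, -6.166). Equal radii place D and Q the same way about Z: D = Z + 6.6·n = (51.03, -12.42), Q = Z − 6.6·n = (46.32, -24.75). Then cos ∠KTQ = TK·TQ / (|TK||TQ|), giving 75.78°.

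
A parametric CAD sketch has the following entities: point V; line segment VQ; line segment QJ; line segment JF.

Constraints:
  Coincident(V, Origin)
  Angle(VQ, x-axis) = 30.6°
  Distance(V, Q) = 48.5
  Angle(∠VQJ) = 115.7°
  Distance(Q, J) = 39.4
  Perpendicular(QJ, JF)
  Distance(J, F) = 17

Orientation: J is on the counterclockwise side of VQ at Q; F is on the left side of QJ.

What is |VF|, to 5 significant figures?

66.069

V is at the origin; VQ runs at 30.6° with length 48.5, so Q = 48.5·(cos 30.6°, sin 30.6°) = (41.746, 24.689). ∠VQJ = 115.7°, so QJ runs at 30.6° + (180° − 115.7°) = 94.900° from the x-axis; with |QJ| = 39.4, J = Q + 39.4·(cos 94.900°, sin 94.900°) = (38.381, 63.945). QJ is perpendicular to JF; with |JF| = 17.0 on the left of QJ, F = J + 17.0·(-0.99635, -0.085417) = (21.443, 62.492). Then |VF| = |F − V| = 66.069.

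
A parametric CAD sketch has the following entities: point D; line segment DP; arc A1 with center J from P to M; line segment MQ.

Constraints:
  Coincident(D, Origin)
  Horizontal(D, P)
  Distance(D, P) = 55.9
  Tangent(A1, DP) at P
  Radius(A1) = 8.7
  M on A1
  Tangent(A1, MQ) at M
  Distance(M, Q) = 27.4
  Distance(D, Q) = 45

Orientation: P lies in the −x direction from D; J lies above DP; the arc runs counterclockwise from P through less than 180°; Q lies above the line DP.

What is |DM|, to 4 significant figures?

48.51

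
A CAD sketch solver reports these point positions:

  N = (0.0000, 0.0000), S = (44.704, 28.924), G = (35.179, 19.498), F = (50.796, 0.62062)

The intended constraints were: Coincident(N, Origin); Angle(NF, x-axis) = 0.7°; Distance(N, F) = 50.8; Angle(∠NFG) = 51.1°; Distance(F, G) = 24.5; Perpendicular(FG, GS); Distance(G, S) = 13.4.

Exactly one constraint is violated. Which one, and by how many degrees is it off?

Perpendicular(FG, GS) — off by 5.10°.

N = (0.00, 0.00) ✓; NF at 0.7000° ✓; |NF| = 50.80 ✓; ∠NFG = 51.10° ✓; |FG| = 24.50 ✓; ∠(FG, GS) = 84.90° ✗; |GS| = 13.40 ✓.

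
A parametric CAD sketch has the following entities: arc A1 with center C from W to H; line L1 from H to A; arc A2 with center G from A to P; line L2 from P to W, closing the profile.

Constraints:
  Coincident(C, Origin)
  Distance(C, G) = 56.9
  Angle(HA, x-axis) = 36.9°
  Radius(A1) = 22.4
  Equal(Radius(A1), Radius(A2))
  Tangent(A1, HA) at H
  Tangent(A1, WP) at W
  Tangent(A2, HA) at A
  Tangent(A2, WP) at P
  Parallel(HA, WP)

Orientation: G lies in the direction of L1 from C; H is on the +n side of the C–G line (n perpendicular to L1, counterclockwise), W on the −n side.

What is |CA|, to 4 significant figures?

61.15

Tangency of A1 to both parallel lines with radius 22.4 puts H and W at C ± 22.4·n: H = (-13.45, 17.91), W = (13.45, -17.91). Equal radii place A and P the same way about G: A = G + 22.4·n = (32.05, 52.08), P = G − 22.4·n = (58.95, 16.25). Then |CA| = |A − C| = 61.15.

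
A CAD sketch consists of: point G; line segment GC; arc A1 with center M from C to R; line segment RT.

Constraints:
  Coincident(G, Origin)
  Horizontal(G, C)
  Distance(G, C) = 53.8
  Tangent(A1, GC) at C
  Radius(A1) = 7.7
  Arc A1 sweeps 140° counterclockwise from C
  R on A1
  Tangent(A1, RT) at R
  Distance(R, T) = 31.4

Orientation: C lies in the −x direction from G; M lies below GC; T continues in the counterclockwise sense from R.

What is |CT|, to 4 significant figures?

38.81

G is at the origin; G and C share the same y with |GC| = 53.8 and C on the −x side, so C = (-53.80, 0.000). Tangency of A1 to GC means the radius MC is perpendicular to GC, so M = C + (0, -7.7) = (-53.80, -7.700). On A1, C sits at bearing 90° from M; a 140° counterclockwise sweep puts R at bearing 230°, so R = M + 7.7·(cos 230°, sin 230°) = (-58.75, -13.60). The tangent condition forces MR to be normal to RT, so RT runs along (−sin 230°, cos 230°); with |RT| = 31.4, T = (-34.70, -33.78). Then |CT| = |T − C| = 38.81.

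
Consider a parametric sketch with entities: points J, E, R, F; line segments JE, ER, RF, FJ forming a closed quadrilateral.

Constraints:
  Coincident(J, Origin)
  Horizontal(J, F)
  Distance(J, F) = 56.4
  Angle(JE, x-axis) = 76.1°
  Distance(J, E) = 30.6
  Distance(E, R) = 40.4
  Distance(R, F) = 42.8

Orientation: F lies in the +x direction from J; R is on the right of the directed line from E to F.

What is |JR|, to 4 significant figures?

17.85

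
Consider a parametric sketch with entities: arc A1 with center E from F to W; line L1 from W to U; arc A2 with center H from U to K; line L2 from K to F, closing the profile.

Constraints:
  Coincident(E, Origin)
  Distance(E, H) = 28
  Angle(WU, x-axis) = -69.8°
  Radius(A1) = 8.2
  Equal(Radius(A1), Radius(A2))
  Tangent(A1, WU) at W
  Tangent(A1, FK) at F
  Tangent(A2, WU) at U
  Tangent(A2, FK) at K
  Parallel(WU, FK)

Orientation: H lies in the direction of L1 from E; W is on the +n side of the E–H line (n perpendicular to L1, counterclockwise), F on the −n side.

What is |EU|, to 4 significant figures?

29.18

Tangency of A1 to both parallel lines with radius 8.2 puts W and F at E ± 8.2·n: W = (7.696, 2.831), F = (-7.696, -2.831). Equal radii place U and K the same way about H: U = H + 8.2·n = (17.36, -23.45), K = H − 8.2·n = (1.973, -29.11). Then |EU| = |U − E| = 29.18.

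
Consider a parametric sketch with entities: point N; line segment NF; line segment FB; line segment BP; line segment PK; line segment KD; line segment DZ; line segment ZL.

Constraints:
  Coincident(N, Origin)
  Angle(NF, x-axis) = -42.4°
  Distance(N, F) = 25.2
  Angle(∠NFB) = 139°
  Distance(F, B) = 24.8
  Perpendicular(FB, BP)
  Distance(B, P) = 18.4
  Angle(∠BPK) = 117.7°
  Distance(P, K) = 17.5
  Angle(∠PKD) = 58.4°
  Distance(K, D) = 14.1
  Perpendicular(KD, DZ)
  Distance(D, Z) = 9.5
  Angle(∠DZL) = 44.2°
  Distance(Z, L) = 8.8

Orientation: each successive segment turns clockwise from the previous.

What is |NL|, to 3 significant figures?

32.1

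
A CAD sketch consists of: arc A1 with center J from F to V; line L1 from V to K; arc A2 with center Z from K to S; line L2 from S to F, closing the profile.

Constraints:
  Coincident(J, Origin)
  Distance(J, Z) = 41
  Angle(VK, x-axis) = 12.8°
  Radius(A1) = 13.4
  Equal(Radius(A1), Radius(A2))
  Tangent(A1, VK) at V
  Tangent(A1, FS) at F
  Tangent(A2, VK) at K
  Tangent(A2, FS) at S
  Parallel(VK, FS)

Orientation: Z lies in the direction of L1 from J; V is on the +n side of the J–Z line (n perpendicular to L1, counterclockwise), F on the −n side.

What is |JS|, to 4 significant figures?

43.13

The slot axis is L1's direction at 12.8°, so u = (cos 12.8°, sin 12.8°) = (0.9751, 0.2215) and n = (−sin 12.8°, cos 12.8°) = (-0.2215, 0.9751). J is at the origin and Z lies 41.0 along u from J, so Z = 41.0·u = (39.98, 9.083). Tangency of A1 to both parallel lines with radius 13.4 puts V and F at J ± 13.4·n: V = (-2.969, 13.07), F = (2.969, -13.07). Equal radii place K and S the same way about Z: K = Z + 13.4·n = (37.01, 22.15), S = Z − 13.4·n = (42.95, -3.984). Then |JS| = |S − J| = 43.13.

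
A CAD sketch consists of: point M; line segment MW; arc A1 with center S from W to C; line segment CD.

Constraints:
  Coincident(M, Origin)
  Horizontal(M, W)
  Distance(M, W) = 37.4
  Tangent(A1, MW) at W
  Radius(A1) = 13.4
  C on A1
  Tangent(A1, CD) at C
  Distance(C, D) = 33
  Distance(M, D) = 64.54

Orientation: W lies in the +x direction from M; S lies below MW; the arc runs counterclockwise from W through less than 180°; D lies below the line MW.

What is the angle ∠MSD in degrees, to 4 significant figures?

117.8°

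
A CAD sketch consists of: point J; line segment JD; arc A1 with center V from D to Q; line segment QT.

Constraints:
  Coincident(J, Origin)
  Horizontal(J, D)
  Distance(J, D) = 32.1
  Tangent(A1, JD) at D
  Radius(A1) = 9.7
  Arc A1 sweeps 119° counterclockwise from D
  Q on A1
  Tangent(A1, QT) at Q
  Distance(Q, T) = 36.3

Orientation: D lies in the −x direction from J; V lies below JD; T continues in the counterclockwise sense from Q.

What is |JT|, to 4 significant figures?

51.56

J is at the origin; J and D share the same y with |JD| = 32.1 and D on the −x side, so D = (-32.10, 0.000). A1 meets JD tangentially, so VD is at right angles to JD, so V = D + (0, -9.7) = (-32.10, -9.700). On A1, D sits at bearing 90° from V; a 119° counterclockwise sweep puts Q at bearing 209°, so Q = V + 9.7·(cos 209°, sin 209°) = (-40.58, -14.40). The tangent condition forces VQ to be normal to QT, so QT runs along (−sin 209°, cos 209°); with |QT| = 36.3, T = (-22.99, -46.15). Then |JT| = |T − J| = 51.56.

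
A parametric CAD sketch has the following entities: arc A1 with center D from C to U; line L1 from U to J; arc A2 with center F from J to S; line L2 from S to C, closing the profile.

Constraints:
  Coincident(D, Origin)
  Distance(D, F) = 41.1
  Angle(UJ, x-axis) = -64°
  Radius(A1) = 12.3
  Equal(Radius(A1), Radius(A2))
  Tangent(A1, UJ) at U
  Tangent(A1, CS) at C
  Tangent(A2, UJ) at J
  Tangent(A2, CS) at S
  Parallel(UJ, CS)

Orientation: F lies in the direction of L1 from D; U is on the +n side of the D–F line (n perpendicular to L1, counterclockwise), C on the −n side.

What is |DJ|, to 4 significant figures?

42.90

The slot axis is L1's direction at -64.0°, so u = (cos -64.0°, sin -64.0°) = (0.4384, -0.8988) and n = (−sin -64.0°, cos -64.0°) = (0.8988, 0.4384). D is at the origin and F lies 41.1 along u from D, so F = 41.1·u = (18.02, -36.94). Tangency of A1 to both parallel lines with radius 12.3 puts U and C at D ± 12.3·n: U = (11.06, 5.392), C = (-11.06, -5.392). Equal radii place J and S the same way about F: J = F + 12.3·n = (29.07, -31.55), S = F − 12.3·n = (6.962, -42.33). Then |DJ| = |J − D| = 42.90.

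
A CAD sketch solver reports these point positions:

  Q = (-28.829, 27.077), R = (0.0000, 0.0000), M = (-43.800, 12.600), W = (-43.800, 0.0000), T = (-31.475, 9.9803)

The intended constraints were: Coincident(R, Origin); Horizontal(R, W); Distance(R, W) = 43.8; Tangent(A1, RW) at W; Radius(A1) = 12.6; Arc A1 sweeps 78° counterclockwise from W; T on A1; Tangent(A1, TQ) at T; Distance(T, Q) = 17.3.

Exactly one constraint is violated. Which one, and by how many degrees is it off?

Tangent(A1, TQ) at T — off by 3.20°.

R = (0.00, 0.00) ✓; R.y = 0.00, W.y = 0.00 ✓; |RW| = 43.80 ✓; ∠(MW, WR) = 90.00° ✓; |MW| = 12.60 ✓; bearing(M→T) − bearing(M→W) = 78.00° ✓; |MT| = 12.60 ✓; ∠(MT, TQ) = 86.80° ✗; |TQ| = 17.30 ✓.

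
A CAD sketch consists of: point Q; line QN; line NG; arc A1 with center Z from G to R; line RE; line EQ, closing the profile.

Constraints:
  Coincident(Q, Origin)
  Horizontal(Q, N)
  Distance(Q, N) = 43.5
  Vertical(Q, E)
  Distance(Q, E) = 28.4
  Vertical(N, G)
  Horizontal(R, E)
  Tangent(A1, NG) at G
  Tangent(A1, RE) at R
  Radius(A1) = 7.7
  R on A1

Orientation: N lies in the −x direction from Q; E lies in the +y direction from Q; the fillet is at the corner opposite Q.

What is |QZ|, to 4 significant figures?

41.35

Q and E share the same x with |QE| = 28.4 and E on the +y side, so E = (0.000, 28.40). The virtual corner opposite Q is at (-43.50, 28.40). The tangent condition forces ZG to be normal to NG and tangency of A1 to RE means the radius ZR is perpendicular to RE, with radius 7.7, so the center Z sits 7.7 in from both sides at Z = (-35.80, 20.70). Then |QZ| = |Z − Q| = 41.35.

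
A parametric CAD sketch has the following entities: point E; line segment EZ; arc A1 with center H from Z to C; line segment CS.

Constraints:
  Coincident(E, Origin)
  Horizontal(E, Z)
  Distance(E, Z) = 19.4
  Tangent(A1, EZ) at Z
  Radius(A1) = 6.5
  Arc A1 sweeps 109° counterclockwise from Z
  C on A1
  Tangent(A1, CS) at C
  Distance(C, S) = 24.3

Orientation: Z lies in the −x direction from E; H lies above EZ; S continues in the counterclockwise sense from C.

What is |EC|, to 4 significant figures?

15.81

E is at the origin; EZ is horizontal with |EZ| = 19.4 and Z on the −x side, so Z = (-19.40, 0.000). Tangency of A1 to EZ means the radius HZ is perpendicular to EZ, so H = Z + (0, 6.5) = (-19.40, 6.500). On A1, Z sits at bearing -90° from H; a 109° counterclockwise sweep puts C at bearing 19°, so C = H + 6.5·(cos 19°, sin 19°) = (-13.25, 8.616). Then |EC| = |C − E| = 15.81.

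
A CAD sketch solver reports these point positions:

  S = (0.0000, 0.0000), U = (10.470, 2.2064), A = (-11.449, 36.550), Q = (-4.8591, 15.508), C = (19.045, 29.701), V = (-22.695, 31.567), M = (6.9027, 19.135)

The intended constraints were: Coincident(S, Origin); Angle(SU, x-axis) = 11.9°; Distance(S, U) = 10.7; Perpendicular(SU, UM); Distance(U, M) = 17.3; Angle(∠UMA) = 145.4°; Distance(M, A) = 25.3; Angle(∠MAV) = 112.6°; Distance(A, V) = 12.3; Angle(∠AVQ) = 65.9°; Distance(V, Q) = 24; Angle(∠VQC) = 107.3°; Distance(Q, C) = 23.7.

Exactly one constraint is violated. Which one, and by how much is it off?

Distance(Q, C) = 23.7 — off by 4.10.

S = (0.00, 0.00) ✓; SU at 11.90° ✓; |SU| = 10.70 ✓; ∠(SU, UM) = 90.00° ✓; |UM| = 17.30 ✓; ∠UMA = 145.4° ✓; |MA| = 25.30 ✓; ∠MAV = 112.6° ✓; |AV| = 12.30 ✓; ∠AVQ = 65.90° ✓; |VQ| = 24.00 ✓; ∠VQC = 107.3° ✓; |QC| = 27.80 ✗.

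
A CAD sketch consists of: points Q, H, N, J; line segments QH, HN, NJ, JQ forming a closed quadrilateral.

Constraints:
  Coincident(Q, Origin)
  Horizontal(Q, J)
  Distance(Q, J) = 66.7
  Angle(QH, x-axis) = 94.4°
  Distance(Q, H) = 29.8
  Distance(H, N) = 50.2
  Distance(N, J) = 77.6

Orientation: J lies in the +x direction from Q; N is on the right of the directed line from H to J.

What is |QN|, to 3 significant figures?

21.8

Checks: |HN| = 50.20 ✓; |NJ| = 77.60 ✓.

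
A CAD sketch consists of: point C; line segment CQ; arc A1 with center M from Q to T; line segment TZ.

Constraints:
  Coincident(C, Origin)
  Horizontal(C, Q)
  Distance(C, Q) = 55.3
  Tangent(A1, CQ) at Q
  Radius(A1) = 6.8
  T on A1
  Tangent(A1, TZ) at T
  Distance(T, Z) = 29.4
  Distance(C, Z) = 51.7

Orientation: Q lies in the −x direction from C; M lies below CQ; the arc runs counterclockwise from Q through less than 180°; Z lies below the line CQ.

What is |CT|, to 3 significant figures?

61.3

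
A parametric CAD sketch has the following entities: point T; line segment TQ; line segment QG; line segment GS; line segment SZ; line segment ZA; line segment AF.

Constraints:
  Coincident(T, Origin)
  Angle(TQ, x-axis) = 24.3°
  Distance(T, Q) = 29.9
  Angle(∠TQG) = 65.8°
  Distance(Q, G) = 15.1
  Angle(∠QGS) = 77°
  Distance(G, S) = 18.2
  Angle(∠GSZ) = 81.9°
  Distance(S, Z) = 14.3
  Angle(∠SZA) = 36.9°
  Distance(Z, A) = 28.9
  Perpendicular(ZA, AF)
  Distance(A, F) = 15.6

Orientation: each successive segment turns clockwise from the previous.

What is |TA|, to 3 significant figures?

26.1

∠GSZ = 81.9° gives SZ at 69.0° from the x-axis; with |SZ| = 14.3, Z = (14.7, 14.6). ∠SZA = 36.9° gives ZA at -74.1° from the x-axis; with |ZA| = 28.9, A = (22.6, -13.2). Then |TA| = |A − T| = 26.1.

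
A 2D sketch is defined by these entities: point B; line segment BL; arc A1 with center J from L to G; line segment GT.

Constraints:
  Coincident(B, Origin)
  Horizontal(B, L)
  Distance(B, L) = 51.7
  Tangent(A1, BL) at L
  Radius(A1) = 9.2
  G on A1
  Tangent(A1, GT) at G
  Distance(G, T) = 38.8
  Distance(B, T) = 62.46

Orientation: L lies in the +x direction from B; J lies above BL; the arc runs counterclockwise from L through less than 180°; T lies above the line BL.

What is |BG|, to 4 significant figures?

61.26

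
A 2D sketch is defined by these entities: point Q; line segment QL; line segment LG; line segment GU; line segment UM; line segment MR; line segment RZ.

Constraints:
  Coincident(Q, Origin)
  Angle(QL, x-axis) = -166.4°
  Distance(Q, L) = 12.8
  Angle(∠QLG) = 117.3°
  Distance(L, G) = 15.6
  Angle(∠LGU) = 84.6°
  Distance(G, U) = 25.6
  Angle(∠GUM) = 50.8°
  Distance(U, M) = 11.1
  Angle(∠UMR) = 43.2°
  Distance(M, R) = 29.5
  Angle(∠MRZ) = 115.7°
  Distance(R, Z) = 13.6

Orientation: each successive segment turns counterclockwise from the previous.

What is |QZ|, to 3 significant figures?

50.2

Q is at the origin; QL runs at -166.4° with length 12.8, so L = (-12.4, -3.01). ∠QLG = 117.3° gives LG at -104° from the x-axis; with |LG| = 15.6, G = (-16.1, -18.2). ∠LGU = 84.6° gives GU at -8.30° from the x-axis; with |GU| = 25.6, U = (9.20, -21.9). ∠GUM = 50.8° gives UM at 121° from the x-axis; with |UM| = 11.1, M = (3.50, -12.3). ∠UMR = 43.2° gives MR at -102° from the x-axis; with |MR| = 29.5, R = (-2.79, -41.2). ∠MRZ = 115.7° gives RZ at -38.0° from the x-axis; with |RZ| = 13.6, Z = (7.93, -49.5). Then |QZ| = |Z − Q| = 50.2.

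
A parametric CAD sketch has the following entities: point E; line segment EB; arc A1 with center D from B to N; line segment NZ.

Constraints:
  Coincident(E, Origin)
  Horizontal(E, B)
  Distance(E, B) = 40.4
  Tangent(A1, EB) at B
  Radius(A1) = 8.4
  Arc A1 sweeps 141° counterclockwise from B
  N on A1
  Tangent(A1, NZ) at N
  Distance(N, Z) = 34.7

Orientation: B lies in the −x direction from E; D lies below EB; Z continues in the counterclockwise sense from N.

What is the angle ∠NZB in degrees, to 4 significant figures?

20.47°

On A1, B sits at bearing 90° from D; a 141° counterclockwise sweep puts N at bearing 231°, so N = D + 8.4·(cos 231°, sin 231°) = (-45.69, -14.93). Since A1 is tangent to NZ there, DN ⟂ NZ, so NZ runs along (−sin 231°, cos 231°); with |NZ| = 34.7, Z = (-18.72, -36.77). Then cos ∠NZB = ZN·ZB / (|ZN||ZB|), giving 20.47°.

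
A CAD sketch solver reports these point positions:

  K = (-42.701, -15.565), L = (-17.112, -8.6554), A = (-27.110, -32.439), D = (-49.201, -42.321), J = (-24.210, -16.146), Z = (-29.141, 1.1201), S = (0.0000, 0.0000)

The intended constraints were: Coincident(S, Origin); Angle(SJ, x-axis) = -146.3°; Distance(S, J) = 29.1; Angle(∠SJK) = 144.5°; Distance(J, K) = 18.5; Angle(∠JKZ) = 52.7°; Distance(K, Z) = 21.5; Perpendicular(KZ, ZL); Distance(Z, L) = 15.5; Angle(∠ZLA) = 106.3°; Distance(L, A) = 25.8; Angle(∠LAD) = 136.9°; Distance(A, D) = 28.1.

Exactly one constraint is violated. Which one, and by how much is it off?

Distance(A, D) = 28.1 — off by 3.90.

S = (0.00, 0.00) ✓; SJ at -146.3° ✓; |SJ| = 29.10 ✓; ∠SJK = 144.5° ✓; |JK| = 18.50 ✓; ∠JKZ = 52.70° ✓; |KZ| = 21.50 ✓; ∠(KZ, ZL) = 90.00° ✓; |ZL| = 15.50 ✓; ∠ZLA = 106.3° ✓; |LA| = 25.80 ✓; ∠LAD = 136.9° ✓; |AD| = 24.20 ✗.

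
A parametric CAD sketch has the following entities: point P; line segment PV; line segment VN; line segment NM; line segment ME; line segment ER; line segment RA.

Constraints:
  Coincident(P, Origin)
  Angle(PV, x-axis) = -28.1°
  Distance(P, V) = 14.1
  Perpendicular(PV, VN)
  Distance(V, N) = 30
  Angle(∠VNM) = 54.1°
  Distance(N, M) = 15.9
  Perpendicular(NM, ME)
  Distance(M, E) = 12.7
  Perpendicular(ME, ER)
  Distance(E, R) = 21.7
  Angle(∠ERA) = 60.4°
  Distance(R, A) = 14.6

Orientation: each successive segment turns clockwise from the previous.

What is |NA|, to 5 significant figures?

1.4116

P is at the origin; PV runs at -28.1° with length 14.1, so V = (12.438, -6.6413). PV is perpendicular to VN, so VN runs at -118.10°; with |VN| = 30.0, N = (-1.6924, -33.105). ∠VNM = 54.1° gives NM at 116.00° from the x-axis; with |NM| = 15.9, M = (-8.6625, -18.814). NM is perpendicular to ME, so ME runs at 26.000°; with |ME| = 12.7, E = (2.7522, -13.247). ME ⟂ ER, so ER runs at -64.000°; with |ER| = 21.7, R = (12.265, -32.751). ∠ERA = 60.4° gives RA at 176.40° from the x-axis; with |RA| = 14.6, A = (-2.3063, -31.834). Then |NA| = |A − N| = 1.4116.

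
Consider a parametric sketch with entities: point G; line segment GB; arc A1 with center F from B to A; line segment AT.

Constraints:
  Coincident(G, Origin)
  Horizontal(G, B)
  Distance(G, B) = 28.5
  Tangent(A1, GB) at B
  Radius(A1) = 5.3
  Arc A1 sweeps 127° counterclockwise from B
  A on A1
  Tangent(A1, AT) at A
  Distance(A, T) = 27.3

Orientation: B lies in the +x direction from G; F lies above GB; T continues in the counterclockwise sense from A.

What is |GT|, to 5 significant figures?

34.401

On A1, B sits at bearing -90° from F; a 127° counterclockwise sweep puts A at bearing 37°, so A = F + 5.3·(cos 37°, sin 37°) = (32.733, 8.4896). The tangent condition forces FA to be normal to AT, so AT runs along (−sin 37°, cos 37°); with |AT| = 27.3, T = (16.303, 30.292). Then |GT| = |T − G| = 34.401.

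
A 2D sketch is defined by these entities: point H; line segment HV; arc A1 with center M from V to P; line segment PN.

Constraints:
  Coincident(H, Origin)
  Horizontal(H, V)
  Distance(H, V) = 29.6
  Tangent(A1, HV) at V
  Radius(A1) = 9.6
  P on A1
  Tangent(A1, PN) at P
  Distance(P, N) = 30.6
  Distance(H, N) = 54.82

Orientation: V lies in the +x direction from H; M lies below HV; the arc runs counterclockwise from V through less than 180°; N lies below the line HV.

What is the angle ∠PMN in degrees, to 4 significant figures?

72.58°

Checks: |MP| = 9.600 ✓; ∠(MP, PN) = 90.00° ✓; |PN| = 30.60 ✓; |HN| = 54.82 ✓.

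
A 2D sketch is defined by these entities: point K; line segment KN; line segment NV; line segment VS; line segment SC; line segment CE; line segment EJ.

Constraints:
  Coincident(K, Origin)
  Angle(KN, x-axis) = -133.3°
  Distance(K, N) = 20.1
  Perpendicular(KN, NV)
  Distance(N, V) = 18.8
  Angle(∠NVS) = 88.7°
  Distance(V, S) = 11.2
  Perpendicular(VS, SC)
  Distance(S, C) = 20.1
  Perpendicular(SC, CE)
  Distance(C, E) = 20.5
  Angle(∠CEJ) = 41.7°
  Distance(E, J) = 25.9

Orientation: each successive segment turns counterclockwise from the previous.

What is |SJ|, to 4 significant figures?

3.097

K is at the origin; KN runs at -133.3° with length 20.1, so N = (-13.78, -14.63). KN is perpendicular to NV, so NV runs at -43.30°; with |NV| = 18.8, V = (-0.1028, -27.52). ∠NVS = 88.7° gives VS at 48.00° from the x-axis; with |VS| = 11.2, S = (7.391, -19.20). The perpendicularity gives SC at right angles to VS, so SC runs at 138.0°; with |SC| = 20.1, C = (-7.546, -5.749). SC ⟂ CE, so CE runs at -132.0°; with |CE| = 20.5, E = (-21.26, -20.98). ∠CEJ = 41.7° gives EJ at 6.300° from the x-axis; with |EJ| = 25.9, J = (4.481, -18.14). Then |SJ| = |J − S| = 3.097.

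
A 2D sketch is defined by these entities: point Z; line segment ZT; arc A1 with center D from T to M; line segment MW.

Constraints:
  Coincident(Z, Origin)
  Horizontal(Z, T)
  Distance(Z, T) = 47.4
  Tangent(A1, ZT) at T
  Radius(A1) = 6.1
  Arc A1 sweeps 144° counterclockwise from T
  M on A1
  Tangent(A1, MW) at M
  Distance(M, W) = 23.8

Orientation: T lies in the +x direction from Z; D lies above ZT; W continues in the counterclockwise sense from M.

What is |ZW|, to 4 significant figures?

40.41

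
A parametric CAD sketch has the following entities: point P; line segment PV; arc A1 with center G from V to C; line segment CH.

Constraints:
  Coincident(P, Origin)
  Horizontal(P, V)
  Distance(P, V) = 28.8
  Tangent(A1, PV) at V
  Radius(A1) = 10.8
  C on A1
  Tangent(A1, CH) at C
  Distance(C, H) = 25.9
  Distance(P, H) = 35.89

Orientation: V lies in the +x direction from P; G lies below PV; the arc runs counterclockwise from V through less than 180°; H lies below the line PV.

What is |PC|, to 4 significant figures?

20.11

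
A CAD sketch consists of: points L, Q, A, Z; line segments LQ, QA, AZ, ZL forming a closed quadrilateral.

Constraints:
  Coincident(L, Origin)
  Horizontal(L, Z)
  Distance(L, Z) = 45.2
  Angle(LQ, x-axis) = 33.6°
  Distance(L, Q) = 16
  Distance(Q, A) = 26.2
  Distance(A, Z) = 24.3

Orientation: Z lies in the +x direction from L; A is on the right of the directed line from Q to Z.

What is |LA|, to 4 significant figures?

29.30

L is at the origin; L and Z share the same y with |LZ| = 45.2 and Z in +x, so Z = (45.2, 0). LQ runs at 33.6° with |LQ| = 16.0, so Q = (13.33, 8.854). A is determined by |QA| = 26.2 and |AZ| = 24.3 together: it lies at the intersection of circle(Q, 26.2) and circle(Z, 24.3). With |QZ| = 33.08, the foot of the radical line on QZ is 17.99 from Q and the perpendicular offset is √(26.2² − 17.99²) = 19.05. Taking the right-of-QZ solution: A = (25.56, -14.31).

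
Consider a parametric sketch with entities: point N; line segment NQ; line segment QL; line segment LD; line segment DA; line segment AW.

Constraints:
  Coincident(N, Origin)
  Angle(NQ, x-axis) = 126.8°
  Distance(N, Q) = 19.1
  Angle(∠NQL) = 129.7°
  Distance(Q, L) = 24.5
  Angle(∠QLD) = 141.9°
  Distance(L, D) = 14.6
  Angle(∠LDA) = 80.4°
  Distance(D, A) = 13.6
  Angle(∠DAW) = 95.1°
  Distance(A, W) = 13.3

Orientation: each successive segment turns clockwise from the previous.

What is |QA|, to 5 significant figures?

31.658

N is at the origin; NQ runs at 126.8° with length 19.1, so Q = (-11.441, 15.294). ∠NQL = 129.7° gives QL at 76.500° from the x-axis; with |QL| = 24.5, L = (-5.7219, 39.117). ∠QLD = 141.9° gives LD at 38.400° from the x-axis; with |LD| = 14.6, D = (5.7200, 48.186). ∠LDA = 80.4° gives DA at -61.200° from the x-axis; with |DA| = 13.6, A = (12.272, 36.268). Then |QA| = |A − Q| = 31.658.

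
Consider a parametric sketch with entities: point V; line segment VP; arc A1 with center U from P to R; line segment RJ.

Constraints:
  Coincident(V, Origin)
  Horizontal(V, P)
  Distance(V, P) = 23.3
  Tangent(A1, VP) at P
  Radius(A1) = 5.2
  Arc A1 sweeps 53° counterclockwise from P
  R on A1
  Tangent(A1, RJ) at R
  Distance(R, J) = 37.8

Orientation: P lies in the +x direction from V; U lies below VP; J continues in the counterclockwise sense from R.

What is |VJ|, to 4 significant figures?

32.46

V is at the origin; VP is horizontal with |VP| = 23.3 and P on the +x side, so P = (23.30, 0.000). Since A1 is tangent to VP there, UP ⟂ VP, so U = P + (0, -5.2) = (23.30, -5.200). On A1, P sits at bearing 90° from U; a 53° counterclockwise sweep puts R at bearing 143°, so R = U + 5.2·(cos 143°, sin 143°) = (19.15, -2.071). A1 meets RJ tangentially, so UR is at right angles to RJ, so RJ runs along (−sin 143°, cos 143°); with |RJ| = 37.8, J = (-3.602, -32.26). Then |VJ| = |J − V| = 32.46.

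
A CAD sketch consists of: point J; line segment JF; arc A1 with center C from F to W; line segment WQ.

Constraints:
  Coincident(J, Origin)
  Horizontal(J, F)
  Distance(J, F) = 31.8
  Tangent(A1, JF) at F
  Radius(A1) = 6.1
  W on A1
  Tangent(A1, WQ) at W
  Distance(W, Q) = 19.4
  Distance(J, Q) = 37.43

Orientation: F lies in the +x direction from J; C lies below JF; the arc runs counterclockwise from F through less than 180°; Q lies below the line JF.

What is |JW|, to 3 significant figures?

26.5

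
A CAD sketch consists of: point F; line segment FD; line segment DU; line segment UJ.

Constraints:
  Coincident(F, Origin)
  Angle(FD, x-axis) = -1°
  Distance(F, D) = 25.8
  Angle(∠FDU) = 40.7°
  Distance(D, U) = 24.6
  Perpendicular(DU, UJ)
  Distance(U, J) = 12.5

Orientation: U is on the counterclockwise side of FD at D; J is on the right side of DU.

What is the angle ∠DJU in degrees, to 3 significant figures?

63.1°

F is at the origin; FD runs at -1.0° with length 25.8, so D = 25.8·(cos -1.0°, sin -1.0°) = (25.8, -0.450). ∠FDU = 40.7°, so DU runs at -1.0° + (180° − 40.7°) = 138° from the x-axis; with |DU| = 24.6, U = D + 24.6·(cos 138°, sin 138°) = (7.43, 15.9). DU is perpendicular to UJ; with |UJ| = 12.5 on the right of DU, J = U + 12.5·(0.665, 0.747) = (15.7, 25.2). Then cos ∠DJU = JD·JU / (|JD||JU|), giving 63.1°.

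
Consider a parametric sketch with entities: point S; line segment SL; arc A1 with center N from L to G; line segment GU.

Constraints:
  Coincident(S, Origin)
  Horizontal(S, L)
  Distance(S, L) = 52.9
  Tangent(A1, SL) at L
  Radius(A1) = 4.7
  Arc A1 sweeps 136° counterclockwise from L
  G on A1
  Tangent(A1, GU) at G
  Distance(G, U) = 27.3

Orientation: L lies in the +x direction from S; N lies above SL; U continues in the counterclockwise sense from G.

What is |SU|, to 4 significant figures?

45.45

S is at the origin; S and L share the same y with |SL| = 52.9 and L on the +x side, so L = (52.90, 0.000). Tangency of A1 to SL means the radius NL is perpendicular to SL, so N = L + (0, 4.7) = (52.90, 4.700). On A1, L sits at bearing -90° from N; a 136° counterclockwise sweep puts G at bearing 46°, so G = N + 4.7·(cos 46°, sin 46°) = (56.16, 8.081). Tangency of A1 to GU means the radius NG is perpendicular to GU, so GU runs along (−sin 46°, cos 46°); with |GU| = 27.3, U = (36.53, 27.05). Then |SU| = |U − S| = 45.45.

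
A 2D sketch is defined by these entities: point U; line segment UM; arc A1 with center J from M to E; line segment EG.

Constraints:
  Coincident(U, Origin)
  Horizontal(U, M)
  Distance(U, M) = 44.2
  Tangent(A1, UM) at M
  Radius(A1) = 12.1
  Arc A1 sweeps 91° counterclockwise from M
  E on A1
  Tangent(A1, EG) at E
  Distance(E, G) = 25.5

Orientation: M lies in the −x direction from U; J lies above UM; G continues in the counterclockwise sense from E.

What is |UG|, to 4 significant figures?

49.89

U is at the origin; U and M share the same y with |UM| = 44.2 and M on the −x side, so M = (-44.20, 0.000). Since A1 is tangent to UM there, JM ⟂ UM, so J = M + (0, 12.1) = (-44.20, 12.10). On A1, M sits at bearing -90° from J; a 91° counterclockwise sweep puts E at bearing 1°, so E = J + 12.1·(cos 1°, sin 1°) = (-32.10, 12.31). Tangency of A1 to EG means the radius JE is perpendicular to EG, so EG runs along (−sin 1°, cos 1°); with |EG| = 25.5, G = (-32.55, 37.81). Then |UG| = |G − U| = 49.89.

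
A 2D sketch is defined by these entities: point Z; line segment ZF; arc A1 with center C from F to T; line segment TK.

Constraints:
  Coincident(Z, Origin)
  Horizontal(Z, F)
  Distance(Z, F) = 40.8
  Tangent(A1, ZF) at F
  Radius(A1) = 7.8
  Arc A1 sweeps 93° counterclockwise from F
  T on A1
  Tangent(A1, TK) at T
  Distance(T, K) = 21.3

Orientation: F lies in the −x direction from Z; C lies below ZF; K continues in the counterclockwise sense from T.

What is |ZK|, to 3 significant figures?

55.9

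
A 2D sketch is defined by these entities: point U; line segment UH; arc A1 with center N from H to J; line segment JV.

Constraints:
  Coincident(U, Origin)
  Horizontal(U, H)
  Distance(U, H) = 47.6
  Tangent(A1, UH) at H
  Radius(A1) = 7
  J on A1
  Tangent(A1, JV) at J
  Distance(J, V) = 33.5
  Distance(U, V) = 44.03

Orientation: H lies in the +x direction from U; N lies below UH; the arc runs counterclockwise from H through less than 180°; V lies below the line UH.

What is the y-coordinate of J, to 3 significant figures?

-4.09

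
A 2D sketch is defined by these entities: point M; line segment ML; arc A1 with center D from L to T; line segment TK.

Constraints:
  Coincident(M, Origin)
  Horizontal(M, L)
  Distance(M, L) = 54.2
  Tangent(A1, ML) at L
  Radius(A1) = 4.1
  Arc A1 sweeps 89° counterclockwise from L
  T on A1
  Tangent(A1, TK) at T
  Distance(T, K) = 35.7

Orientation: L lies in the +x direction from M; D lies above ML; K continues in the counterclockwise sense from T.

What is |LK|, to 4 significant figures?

40.00

M is at the origin; ML is horizontal with |ML| = 54.2 and L on the +x side, so L = (54.20, 0.000). Tangency of A1 to ML means the radius DL is perpendicular to ML, so D = L + (0, 4.1) = (54.20, 4.100). On A1, L sits at bearing -90° from D; an 89° counterclockwise sweep puts T at bearing -1°, so T = D + 4.1·(cos -1°, sin -1°) = (58.30, 4.028). Since A1 is tangent to TK there, DT ⟂ TK, so TK runs along (−sin -1°, cos -1°); with |TK| = 35.7, K = (58.92, 39.72). Then |LK| = |K − L| = 40.00.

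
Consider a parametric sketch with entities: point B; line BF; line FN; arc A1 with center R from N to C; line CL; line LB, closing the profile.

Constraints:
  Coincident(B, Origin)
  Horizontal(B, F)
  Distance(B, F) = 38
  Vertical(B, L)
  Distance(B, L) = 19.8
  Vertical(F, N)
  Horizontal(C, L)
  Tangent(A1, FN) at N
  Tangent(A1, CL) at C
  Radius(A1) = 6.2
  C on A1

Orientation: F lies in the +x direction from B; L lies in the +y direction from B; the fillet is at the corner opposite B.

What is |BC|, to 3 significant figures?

37.5

B is at the origin; B and F share the same y with |BF| = 38.0 and F on the +x side, so F = (38.0, 0.00). B and L share the same x with |BL| = 19.8 and L on the +y side, so L = (0.00, 19.8). The virtual corner opposite B is at (38.0, 19.8). A1 meets FN tangentially, so RN is at right angles to FN and since A1 is tangent to CL there, RC ⟂ CL, with radius 6.2, so the center R sits 6.2 in from both sides at R = (31.8, 13.6). That places the tangent points at N = (38.0, 13.6) on FN and C = (31.8, 19.8) on CL. Then |BC| = |C − B| = 37.5.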